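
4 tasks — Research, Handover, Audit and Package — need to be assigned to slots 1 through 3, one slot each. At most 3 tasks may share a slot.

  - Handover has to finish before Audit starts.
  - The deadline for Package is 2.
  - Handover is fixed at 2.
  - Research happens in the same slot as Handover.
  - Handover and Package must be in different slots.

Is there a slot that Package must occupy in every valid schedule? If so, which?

Package's window is 1–2.
Handover is fixed at 2, and Package can't share a slot with Handover.
So Package must be 1.

1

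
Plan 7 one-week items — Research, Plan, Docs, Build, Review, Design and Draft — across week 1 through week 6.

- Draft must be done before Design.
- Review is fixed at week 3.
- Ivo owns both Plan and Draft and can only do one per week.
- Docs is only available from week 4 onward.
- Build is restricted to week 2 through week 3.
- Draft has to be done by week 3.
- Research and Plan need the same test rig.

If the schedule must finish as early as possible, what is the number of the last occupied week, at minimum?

The precedence chain requires at least 2 distinct weeks.
Docs can't be placed before week 4, so the schedule must run through at least week 4.
4 works (last occupied week: week 4): for example Docs -> week 4, Draft -> week 1, Design -> week 2, Research -> week 1, Build -> week 2, Plan -> week 2, Review -> week 3.

4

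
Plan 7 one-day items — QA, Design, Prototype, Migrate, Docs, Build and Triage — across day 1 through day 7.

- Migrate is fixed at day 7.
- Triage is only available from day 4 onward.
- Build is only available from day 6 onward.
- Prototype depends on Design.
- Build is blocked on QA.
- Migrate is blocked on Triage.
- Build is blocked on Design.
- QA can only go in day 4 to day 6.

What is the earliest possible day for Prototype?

Precedence pushes Prototype to at least day 2.
Prototype at day 2 is achievable: Migrate in day 7, Design in day 1, QA in day 4, Triage in day 4, Docs in day 1, Build in day 6, Prototype in day 2.

day 2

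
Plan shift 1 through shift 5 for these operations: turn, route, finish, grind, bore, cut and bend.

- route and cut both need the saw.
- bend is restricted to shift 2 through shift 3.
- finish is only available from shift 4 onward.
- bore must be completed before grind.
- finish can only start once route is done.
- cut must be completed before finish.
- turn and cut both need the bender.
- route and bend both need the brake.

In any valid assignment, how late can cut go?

Downstream work caps cut at shift 4.
cut at shift 4 is achievable: cut in shift 4, grind in shift 2, route in shift 1, bend in shift 2, bore in shift 1, finish in shift 5, turn in shift 1.

shift 4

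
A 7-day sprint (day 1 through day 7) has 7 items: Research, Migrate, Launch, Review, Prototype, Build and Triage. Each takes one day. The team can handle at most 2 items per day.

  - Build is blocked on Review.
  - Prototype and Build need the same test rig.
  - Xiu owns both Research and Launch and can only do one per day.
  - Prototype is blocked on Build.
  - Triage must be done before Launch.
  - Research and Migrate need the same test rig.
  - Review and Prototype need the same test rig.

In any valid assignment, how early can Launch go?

day 2

Precedence pushes Launch to at least day 2.
Launch at day 2 is achievable: Migrate in day 4; Triage in day 1; Launch in day 2; Build in day 2; Prototype in day 3; Research in day 3; Review in day 1.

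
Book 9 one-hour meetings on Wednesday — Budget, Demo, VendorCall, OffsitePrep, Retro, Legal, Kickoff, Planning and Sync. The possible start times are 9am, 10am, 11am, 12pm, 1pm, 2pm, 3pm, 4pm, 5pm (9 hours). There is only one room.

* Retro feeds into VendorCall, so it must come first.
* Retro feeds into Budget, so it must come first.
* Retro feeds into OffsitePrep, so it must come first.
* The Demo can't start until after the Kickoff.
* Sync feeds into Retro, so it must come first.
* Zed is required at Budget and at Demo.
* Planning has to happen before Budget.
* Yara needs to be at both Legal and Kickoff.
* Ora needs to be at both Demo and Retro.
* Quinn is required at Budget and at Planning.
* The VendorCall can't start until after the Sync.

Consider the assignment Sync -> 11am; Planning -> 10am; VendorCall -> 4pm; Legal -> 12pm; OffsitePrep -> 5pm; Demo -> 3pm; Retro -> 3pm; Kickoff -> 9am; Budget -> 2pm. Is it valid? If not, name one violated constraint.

Invalid. Ora needs to be at both Demo and Retro.

The Demo can't start until after the Kickoff — holds.
Sync feeds into Retro, so it must come first — holds.
There is only one room — violated.
Quinn is required at Budget and at Planning — holds.
Retro feeds into VendorCall, so it must come first — holds.
Ora needs to be at both Demo and Retro — violated.
Planning has to happen before Budget — holds.
Yara needs to be at both Legal and Kickoff — holds.
Retro feeds into OffsitePrep, so it must come first — holds.
Zed is required at Budget and at Demo — holds.
The VendorCall can't start until after the Sync — holds.
Retro feeds into Budget, so it must come first — violated.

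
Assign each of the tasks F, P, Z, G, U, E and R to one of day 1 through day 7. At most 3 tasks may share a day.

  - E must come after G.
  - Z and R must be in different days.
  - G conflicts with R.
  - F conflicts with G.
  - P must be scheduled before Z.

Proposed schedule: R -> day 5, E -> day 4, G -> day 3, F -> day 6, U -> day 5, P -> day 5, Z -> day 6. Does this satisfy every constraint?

At most 3 tasks may share a day — holds.
P must be scheduled before Z — holds.
E must come after G — holds.
G conflicts with R — holds.
F conflicts with G — holds.
Z and R must be in different days — holds.

Yes, all constraints hold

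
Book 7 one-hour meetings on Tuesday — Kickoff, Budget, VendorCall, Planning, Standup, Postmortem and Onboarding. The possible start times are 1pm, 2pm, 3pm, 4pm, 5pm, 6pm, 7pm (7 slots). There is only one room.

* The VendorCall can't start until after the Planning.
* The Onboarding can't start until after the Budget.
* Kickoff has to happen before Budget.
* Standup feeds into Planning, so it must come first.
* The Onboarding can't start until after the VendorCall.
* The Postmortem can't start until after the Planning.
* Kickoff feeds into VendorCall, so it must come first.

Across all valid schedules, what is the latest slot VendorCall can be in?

6pm

Precedence pushes VendorCall to at least 3pm; downstream work caps VendorCall at 6pm.
VendorCall at 6pm is achievable: Planning in 2pm; Onboarding in 7pm; Postmortem in 5pm; Standup in 1pm; Budget in 4pm; Kickoff in 3pm; VendorCall in 6pm.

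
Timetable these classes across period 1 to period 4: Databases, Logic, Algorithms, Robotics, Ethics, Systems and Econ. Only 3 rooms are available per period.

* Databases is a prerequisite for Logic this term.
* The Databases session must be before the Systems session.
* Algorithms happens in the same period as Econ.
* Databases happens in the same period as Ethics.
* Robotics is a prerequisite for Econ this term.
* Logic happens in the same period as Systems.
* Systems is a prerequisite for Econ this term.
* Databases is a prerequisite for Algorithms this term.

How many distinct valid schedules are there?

11

Splitting on Databases: it can be period 1 (8), period 2 (3). Listing each branch's schedules as (Logic, Algorithms, Robotics, Ethics, Systems, Econ) by period number:
Databases=period 1: (2,3,1,1,2,3) (2,3,2,1,2,3) (2,4,1,1,2,4) (2,4,2,1,2,4) (2,4,3,1,2,4) (3,4,1,1,3,4) (3,4,2,1,3,4) (3,4,3,1,3,4) — 8.
Databases=period 2: (3,4,1,2,3,4) (3,4,2,2,3,4) (3,4,3,2,3,4) — 3.
Summing: 8 + 3 = 11.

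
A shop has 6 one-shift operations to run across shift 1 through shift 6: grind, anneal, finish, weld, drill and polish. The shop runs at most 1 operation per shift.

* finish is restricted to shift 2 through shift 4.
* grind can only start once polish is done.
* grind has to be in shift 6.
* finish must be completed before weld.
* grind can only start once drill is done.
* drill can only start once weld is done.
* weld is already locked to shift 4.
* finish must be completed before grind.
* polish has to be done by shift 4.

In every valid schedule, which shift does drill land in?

weld is fixed at shift 4 and must come before drill, so drill is at least shift 5.
grind is fixed at shift 6 and must come after drill, so drill is at most shift 5.
So drill must be shift 5.

shift 5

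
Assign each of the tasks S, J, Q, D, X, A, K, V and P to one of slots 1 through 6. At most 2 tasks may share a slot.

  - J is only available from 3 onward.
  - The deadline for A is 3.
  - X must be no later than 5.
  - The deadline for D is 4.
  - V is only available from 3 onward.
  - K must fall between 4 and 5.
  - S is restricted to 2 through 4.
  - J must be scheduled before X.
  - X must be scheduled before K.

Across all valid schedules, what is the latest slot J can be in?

J is available from 3; downstream work caps J at 3.
J at 3 is achievable: J in 3, V in 3, D in 1, X in 4, K in 5, S in 2, A in 1, P in 4, Q in 2.

3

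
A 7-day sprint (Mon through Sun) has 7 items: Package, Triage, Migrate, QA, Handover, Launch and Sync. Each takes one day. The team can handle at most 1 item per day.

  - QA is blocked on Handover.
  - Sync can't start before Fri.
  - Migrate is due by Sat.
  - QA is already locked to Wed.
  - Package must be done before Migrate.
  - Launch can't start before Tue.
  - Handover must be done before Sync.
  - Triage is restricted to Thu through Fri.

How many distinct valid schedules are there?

16

Splitting on Package: it can be Mon (7), Tue (7), Thu (1), Fri (1). Listing each branch's schedules as (Triage, Migrate, QA, Handover, Launch, Sync):
Package=Mon: (Thu,Fri,Wed,Tue,Sat,Sun) (Thu,Fri,Wed,Tue,Sun,Sat) (Thu,Sat,Wed,Tue,Fri,Sun) (Thu,Sat,Wed,Tue,Sun,Fri) (Fri,Thu,Wed,Tue,Sat,Sun) (Fri,Thu,Wed,Tue,Sun,Sat) (Fri,Sat,Wed,Tue,Thu,Sun) — 7.
Package=Tue: (Thu,Fri,Wed,Mon,Sat,Sun) (Thu,Fri,Wed,Mon,Sun,Sat) (Thu,Sat,Wed,Mon,Fri,Sun) (Thu,Sat,Wed,Mon,Sun,Fri) (Fri,Thu,Wed,Mon,Sat,Sun) (Fri,Thu,Wed,Mon,Sun,Sat) (Fri,Sat,Wed,Mon,Thu,Sun) — 7.
Package=Thu: (Fri,Sat,Wed,Mon,Tue,Sun) — 1.
Package=Fri: (Thu,Sat,Wed,Mon,Tue,Sun) — 1.
Summing: 7 + 7 + 1 + 1 = 16.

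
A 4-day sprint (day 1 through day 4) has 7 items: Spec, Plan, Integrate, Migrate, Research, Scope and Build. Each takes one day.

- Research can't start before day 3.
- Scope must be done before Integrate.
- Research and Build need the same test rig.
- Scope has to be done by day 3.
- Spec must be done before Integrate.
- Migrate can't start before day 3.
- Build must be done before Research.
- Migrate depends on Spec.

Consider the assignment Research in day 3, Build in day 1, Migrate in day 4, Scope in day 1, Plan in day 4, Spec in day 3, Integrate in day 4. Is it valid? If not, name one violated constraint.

Research and Build need the same test rig — holds.
Build must be done before Research — holds.
Scope must be done before Integrate — holds.
Migrate depends on Spec — holds.
Scope has to be done by day 3 — holds.
Spec must be done before Integrate — holds.
Research can't start before day 3 — holds.
Migrate can't start before day 3 — holds.

Yes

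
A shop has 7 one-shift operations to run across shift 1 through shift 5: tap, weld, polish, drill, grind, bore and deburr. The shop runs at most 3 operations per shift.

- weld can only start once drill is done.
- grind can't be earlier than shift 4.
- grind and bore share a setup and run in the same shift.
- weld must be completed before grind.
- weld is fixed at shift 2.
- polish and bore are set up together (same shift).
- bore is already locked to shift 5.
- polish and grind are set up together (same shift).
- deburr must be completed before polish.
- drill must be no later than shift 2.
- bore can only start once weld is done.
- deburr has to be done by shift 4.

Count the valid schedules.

Splitting on tap: it can be shift 1 (4), shift 2 (4), shift 3 (4), shift 4 (4). Listing each branch's schedules as (weld, polish, drill, grind, bore, deburr) by shift number:
tap=shift 1: (2,5,1,5,5,1) (2,5,1,5,5,2) (2,5,1,5,5,3) (2,5,1,5,5,4) — 4.
tap=shift 2: (2,5,1,5,5,1) (2,5,1,5,5,2) (2,5,1,5,5,3) (2,5,1,5,5,4) — 4.
tap=shift 3: (2,5,1,5,5,1) (2,5,1,5,5,2) (2,5,1,5,5,3) (2,5,1,5,5,4) — 4.
tap=shift 4: (2,5,1,5,5,1) (2,5,1,5,5,2) (2,5,1,5,5,3) (2,5,1,5,5,4) — 4.
Summing: 4 + 4 + 4 + 4 = 16.

16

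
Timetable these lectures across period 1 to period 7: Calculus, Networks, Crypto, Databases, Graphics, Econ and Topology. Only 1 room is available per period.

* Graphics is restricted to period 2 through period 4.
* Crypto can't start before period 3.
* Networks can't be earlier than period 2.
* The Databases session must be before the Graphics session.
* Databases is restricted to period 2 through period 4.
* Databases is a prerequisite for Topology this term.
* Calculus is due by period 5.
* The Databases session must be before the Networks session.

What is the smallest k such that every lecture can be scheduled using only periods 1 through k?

7

The precedence chain requires at least 2 distinct periods.
With at most 1 per period and 7 lectures, at least 7 periods are needed.
Crypto can't be placed before period 3, so the schedule must run through at least period 3.
7 works (last occupied period: period 7): for example Econ=period 7; Networks=period 5; Databases=period 2; Graphics=period 3; Calculus=period 1; Crypto=period 4; Topology=period 6.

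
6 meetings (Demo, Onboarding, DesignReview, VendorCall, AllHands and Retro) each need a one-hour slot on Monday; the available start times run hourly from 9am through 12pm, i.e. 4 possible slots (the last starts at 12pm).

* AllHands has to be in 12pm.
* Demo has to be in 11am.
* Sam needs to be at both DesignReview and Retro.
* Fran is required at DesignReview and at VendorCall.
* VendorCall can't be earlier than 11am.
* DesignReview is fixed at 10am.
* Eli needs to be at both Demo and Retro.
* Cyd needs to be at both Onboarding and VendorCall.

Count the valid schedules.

Splitting on Onboarding: it can be 9am (4), 10am (4), 11am (2), 12pm (2). Listing each branch's schedules as (Demo, DesignReview, VendorCall, AllHands, Retro):
Onboarding=9am: (11am,10am,11am,12pm,9am) (11am,10am,11am,12pm,12pm) (11am,10am,12pm,12pm,9am) (11am,10am,12pm,12pm,12pm) — 4.
Onboarding=10am: (11am,10am,11am,12pm,9am) (11am,10am,11am,12pm,12pm) (11am,10am,12pm,12pm,9am) (11am,10am,12pm,12pm,12pm) — 4.
Onboarding=11am: (11am,10am,12pm,12pm,9am) (11am,10am,12pm,12pm,12pm) — 2.
Onboarding=12pm: (11am,10am,11am,12pm,9am) (11am,10am,11am,12pm,12pm) — 2.
Summing: 4 + 4 + 2 + 2 = 12.

12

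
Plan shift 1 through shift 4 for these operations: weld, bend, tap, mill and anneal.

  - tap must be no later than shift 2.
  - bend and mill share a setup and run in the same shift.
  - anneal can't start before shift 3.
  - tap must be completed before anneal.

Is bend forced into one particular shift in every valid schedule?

bend can be shift 1 (e.g. bend in shift 1, weld in shift 1, tap in shift 1, mill in shift 1, anneal in shift 3) or shift 2 (e.g. weld=shift 1, bend=shift 2, tap=shift 1, mill=shift 2, anneal=shift 3).

No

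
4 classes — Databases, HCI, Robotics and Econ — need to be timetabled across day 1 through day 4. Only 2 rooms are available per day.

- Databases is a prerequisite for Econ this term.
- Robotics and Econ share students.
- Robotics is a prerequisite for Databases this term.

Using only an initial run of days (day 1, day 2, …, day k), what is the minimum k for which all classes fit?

The precedence chain requires at least 3 distinct days.
With at most 2 per day and 4 classes, at least 2 days are needed.
3 works (last occupied day: day 3): for example HCI -> day 1; Robotics -> day 1; Econ -> day 3; Databases -> day 2.

3 days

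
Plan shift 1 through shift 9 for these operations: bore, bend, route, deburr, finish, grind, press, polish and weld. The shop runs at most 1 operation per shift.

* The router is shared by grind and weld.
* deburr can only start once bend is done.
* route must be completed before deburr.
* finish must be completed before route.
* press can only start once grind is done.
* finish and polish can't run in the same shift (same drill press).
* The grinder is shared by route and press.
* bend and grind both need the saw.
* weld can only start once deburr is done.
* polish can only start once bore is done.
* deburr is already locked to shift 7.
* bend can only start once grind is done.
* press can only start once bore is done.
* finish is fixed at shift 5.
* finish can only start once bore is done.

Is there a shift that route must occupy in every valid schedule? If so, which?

finish is fixed at shift 5 and must come before route, so route is at least shift 6.
deburr is fixed at shift 7 and must come after route, so route is at most shift 6.
So route must be shift 6.

shift 6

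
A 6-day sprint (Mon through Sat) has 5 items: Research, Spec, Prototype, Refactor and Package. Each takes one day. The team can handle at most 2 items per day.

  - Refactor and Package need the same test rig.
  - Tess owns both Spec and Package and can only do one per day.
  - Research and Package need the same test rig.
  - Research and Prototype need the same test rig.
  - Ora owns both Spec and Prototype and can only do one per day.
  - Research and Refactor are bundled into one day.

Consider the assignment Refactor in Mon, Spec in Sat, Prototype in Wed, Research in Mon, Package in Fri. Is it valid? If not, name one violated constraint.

The team can handle at most 2 items per day — holds.
Research and Package need the same test rig — holds.
Ora owns both Spec and Prototype and can only do one per day — holds.
Research and Refactor are bundled into one day — holds.
Refactor and Package need the same test rig — holds.
Research and Prototype need the same test rig — holds.
Tess owns both Spec and Package and can only do one per day — holds.

Yes, all constraints hold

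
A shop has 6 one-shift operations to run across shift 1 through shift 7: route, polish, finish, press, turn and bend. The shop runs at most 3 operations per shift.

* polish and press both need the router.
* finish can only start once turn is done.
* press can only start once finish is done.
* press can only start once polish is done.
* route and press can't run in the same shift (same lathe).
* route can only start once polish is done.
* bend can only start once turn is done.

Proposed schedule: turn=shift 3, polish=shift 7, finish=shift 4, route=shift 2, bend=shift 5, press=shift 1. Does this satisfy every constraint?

polish and press both need the router — holds.
press can only start once finish is done — violated.
bend can only start once turn is done — holds.
press can only start once polish is done — violated.
finish can only start once turn is done — holds.
route can only start once polish is done — violated.
route and press can't run in the same shift (same lathe) — holds.
The shop runs at most 3 operations per shift — holds.

Invalid. press can only start once polish is done.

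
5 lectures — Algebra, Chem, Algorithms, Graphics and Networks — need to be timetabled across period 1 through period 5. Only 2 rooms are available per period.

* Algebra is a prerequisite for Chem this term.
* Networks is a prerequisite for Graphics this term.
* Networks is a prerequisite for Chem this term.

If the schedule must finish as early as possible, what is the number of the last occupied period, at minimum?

3

The precedence chain requires at least 2 distinct periods.
With at most 2 per period and 5 lectures, at least 3 periods are needed.
3 works (last occupied period: period 3): for example Networks in period 1; Algorithms in period 3; Algebra in period 1; Graphics in period 2; Chem in period 2.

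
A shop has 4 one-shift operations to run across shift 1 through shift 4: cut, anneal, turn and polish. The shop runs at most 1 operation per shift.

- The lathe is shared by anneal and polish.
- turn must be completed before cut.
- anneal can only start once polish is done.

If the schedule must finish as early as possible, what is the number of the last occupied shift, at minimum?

shift 4

The precedence chain requires at least 2 distinct shifts.
With at most 1 per shift and 4 operations, at least 4 shifts are needed.
4 works (last occupied shift: shift 4): for example cut -> shift 2; polish -> shift 3; anneal -> shift 4; turn -> shift 1.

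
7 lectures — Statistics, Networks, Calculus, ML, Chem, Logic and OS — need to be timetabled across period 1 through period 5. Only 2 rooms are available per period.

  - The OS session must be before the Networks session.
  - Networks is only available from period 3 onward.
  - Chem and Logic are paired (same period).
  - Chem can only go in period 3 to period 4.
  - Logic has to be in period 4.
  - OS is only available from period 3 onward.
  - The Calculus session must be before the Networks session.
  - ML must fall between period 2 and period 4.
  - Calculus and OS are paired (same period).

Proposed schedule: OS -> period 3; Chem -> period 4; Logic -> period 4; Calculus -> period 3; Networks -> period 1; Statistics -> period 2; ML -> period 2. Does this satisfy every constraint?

No — it violates: Networks is only available from period 3 onward

Chem can only go in period 3 to period 4 — holds.
ML must fall between period 2 and period 4 — holds.
Logic has to be in period 4 — holds.
Networks is only available from period 3 onward — violated.
OS is only available from period 3 onward — holds.
The OS session must be before the Networks session — violated.
The Calculus session must be before the Networks session — violated.
Chem and Logic are paired (same period) — holds.
Calculus and OS are paired (same period) — holds.
Only 2 rooms are available per period — holds.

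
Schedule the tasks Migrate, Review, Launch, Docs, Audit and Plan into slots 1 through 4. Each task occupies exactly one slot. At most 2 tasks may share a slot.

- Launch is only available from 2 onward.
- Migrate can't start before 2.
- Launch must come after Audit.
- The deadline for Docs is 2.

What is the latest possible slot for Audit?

Downstream work caps Audit at 3.
Audit at 3 is achievable: Audit in 3; Migrate in 2; Plan in 2; Docs in 1; Review in 1; Launch in 4.

3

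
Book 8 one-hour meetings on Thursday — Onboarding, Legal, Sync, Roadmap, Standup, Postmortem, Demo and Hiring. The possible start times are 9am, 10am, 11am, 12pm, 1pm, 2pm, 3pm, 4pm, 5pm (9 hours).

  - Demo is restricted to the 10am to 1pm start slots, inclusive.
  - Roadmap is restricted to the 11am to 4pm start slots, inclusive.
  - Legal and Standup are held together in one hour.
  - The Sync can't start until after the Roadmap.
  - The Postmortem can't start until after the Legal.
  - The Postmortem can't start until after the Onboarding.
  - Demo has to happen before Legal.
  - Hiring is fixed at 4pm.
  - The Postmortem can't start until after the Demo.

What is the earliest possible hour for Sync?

12pm

Precedence pushes Sync to at least 12pm.
Sync at 12pm is achievable: Standup=11am, Sync=12pm, Postmortem=12pm, Onboarding=9am, Hiring=4pm, Legal=11am, Roadmap=11am, Demo=10am.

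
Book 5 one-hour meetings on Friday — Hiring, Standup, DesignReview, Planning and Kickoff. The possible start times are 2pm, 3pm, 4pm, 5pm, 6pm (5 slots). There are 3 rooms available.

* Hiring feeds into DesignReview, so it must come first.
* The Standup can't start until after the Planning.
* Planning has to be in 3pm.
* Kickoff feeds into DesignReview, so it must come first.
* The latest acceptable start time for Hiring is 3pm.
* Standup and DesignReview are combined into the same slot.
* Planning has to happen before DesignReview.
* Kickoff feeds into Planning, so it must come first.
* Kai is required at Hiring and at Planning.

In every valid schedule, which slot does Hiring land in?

2pm

Hiring's window is 2pm–3pm.
Planning is fixed at 3pm, and Hiring can't share a slot with Planning.
So Hiring must be 2pm.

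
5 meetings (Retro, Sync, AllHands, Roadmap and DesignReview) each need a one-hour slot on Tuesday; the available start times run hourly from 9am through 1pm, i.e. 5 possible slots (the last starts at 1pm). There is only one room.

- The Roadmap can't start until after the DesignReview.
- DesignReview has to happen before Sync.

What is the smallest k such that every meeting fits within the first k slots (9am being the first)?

5 slots

The precedence chain requires at least 2 distinct slots.
With at most 1 per slot and 5 meetings, at least 5 slots are needed.
5 works (last occupied slot: 1pm): for example Sync -> 10am, DesignReview -> 9am, AllHands -> 1pm, Roadmap -> 11am, Retro -> 12pm.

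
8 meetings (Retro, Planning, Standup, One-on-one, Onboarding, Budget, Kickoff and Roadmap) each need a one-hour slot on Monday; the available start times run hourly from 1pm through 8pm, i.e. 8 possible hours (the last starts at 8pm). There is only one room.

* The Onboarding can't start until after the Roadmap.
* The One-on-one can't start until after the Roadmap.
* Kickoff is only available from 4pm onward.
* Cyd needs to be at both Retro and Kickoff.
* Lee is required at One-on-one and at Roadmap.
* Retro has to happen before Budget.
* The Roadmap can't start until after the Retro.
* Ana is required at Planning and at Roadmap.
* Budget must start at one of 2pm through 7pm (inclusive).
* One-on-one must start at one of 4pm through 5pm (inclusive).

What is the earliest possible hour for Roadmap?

2pm

Precedence pushes Roadmap to at least 2pm; downstream work caps Roadmap at 4pm.
Roadmap at 2pm is achievable: Planning=7pm; One-on-one=4pm; Kickoff=5pm; Onboarding=6pm; Retro=1pm; Budget=3pm; Roadmap=2pm; Standup=8pm.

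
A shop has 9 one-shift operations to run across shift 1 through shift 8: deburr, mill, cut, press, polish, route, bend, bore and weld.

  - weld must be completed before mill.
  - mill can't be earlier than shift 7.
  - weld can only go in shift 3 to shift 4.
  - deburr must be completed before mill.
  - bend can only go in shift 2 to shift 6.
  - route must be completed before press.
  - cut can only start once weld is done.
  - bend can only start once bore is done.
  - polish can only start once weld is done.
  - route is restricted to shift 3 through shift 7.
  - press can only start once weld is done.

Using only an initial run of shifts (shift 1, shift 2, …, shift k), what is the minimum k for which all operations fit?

7

The precedence chain requires at least 2 distinct shifts.
mill can't be placed before shift 7, so the schedule must run through at least shift 7.
7 works (last occupied shift: shift 7): for example bore in shift 1, deburr in shift 1, mill in shift 7, cut in shift 4, press in shift 4, polish in shift 4, bend in shift 2, weld in shift 3, route in shift 3.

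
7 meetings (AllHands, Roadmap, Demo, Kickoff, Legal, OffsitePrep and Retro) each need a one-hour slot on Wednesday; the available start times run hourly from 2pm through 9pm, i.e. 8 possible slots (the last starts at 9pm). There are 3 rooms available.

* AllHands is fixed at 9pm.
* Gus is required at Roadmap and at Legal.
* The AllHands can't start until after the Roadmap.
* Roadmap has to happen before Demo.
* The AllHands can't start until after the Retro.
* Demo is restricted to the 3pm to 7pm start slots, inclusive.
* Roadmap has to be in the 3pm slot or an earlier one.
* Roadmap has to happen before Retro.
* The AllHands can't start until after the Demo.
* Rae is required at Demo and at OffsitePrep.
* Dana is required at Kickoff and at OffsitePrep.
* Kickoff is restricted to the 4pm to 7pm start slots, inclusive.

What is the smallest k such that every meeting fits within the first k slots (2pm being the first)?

8 slots

The precedence chain requires at least 3 distinct slots.
With at most 3 per slot and 7 meetings, at least 3 slots are needed.
AllHands can't be placed before 9pm — that is slot 8 counting from 2pm — so the schedule must run through at least 8 slots.
8 works (last occupied slot: 9pm): for example Kickoff in 4pm; Retro in 3pm; Demo in 3pm; Legal in 3pm; OffsitePrep in 2pm; AllHands in 9pm; Roadmap in 2pm.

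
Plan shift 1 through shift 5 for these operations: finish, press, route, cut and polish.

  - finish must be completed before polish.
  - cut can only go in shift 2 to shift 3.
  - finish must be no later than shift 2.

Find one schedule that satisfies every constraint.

cut -> shift 2, polish -> shift 2, route -> shift 1, press -> shift 1, finish -> shift 1

Checking: finish(shift 1) before polish(shift 2); finish=shift 1 in [shift 1,shift 2]; cut=shift 2 in [shift 2,shift 3].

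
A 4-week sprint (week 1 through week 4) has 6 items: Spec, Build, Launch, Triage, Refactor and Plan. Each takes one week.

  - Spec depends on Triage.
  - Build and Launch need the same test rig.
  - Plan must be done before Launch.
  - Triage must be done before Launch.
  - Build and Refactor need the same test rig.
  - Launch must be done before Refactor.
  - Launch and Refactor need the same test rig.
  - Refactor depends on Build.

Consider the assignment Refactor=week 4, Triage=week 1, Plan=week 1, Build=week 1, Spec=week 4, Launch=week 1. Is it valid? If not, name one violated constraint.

No — it violates: Build and Launch need the same test rig

Refactor depends on Build — holds.
Launch and Refactor need the same test rig — holds.
Build and Launch need the same test rig — violated.
Spec depends on Triage — holds.
Triage must be done before Launch — violated.
Launch must be done before Refactor — holds.
Plan must be done before Launch — violated.
Build and Refactor need the same test rig — holds.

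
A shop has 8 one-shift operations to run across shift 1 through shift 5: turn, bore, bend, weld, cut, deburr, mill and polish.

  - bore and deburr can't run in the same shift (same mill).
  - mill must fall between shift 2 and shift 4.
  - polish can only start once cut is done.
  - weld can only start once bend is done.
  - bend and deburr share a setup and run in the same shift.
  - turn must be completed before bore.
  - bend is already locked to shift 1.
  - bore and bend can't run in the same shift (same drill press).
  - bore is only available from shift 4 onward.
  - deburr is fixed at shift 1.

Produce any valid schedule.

bore=shift 4; polish=shift 2; deburr=shift 1; weld=shift 2; mill=shift 2; cut=shift 1; bend=shift 1; turn=shift 1

Checking: bend(shift 1) before weld(shift 2); turn(shift 1) before bore(shift 4); cut(shift 1) before polish(shift 2); bore(shift 4) != deburr(shift 1); bore(shift 4) != bend(shift 1); bend = deburr = shift 1; bore=shift 4 in [shift 4,shift 5]; deburr=shift 1 in [shift 1,shift 1]; bend=shift 1 in [shift 1,shift 1]; mill=shift 2 in [shift 2,shift 4].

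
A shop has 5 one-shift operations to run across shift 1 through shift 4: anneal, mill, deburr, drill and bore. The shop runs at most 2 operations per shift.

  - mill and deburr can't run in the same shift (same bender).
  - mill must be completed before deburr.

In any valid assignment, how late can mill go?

shift 3

Downstream work caps mill at shift 3.
mill at shift 3 is achievable: bore in shift 2; drill in shift 1; mill in shift 3; anneal in shift 1; deburr in shift 4.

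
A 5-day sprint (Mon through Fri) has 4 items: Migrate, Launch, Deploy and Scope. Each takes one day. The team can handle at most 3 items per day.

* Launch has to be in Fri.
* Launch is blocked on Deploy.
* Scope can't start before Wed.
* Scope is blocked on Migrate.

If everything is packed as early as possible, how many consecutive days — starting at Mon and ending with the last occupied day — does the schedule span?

The precedence chain requires at least 2 distinct days.
With at most 3 per day and 4 work items, at least 2 days are needed.
Launch can't be placed before Fri — that is day 5 counting from Mon — so the schedule must run through at least 5 days.
5 works (last occupied day: Fri): for example Deploy -> Mon, Migrate -> Mon, Launch -> Fri, Scope -> Wed.

5 days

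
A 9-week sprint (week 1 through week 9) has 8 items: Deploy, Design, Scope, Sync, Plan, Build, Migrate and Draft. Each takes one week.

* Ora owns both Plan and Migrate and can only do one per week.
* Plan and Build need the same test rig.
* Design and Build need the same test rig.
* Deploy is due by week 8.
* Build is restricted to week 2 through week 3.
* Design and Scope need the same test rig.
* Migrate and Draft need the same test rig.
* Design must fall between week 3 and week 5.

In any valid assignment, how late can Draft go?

week 9

Draft at week 9 is achievable: Migrate=week 2; Scope=week 1; Sync=week 1; Draft=week 9; Build=week 2; Deploy=week 1; Design=week 3; Plan=week 1.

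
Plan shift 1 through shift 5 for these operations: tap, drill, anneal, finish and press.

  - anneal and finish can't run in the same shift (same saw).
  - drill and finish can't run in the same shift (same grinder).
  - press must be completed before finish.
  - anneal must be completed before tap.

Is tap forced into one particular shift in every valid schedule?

tap can be shift 2 (e.g. drill in shift 1; finish in shift 2; press in shift 1; anneal in shift 1; tap in shift 2) or shift 3 (e.g. drill=shift 1; anneal=shift 1; finish=shift 2; press=shift 1; tap=shift 3).

No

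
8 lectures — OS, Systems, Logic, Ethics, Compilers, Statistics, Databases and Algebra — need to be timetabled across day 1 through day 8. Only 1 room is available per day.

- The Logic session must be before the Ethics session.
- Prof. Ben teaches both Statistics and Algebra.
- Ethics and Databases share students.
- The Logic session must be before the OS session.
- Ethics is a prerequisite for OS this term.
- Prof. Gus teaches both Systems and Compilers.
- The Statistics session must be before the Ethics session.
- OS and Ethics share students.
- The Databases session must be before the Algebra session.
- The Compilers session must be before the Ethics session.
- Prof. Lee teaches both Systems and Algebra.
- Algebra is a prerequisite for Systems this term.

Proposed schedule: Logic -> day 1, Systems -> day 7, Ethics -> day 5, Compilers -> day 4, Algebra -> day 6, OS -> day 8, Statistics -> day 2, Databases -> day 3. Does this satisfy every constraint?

The Databases session must be before the Algebra session — holds.
Prof. Gus teaches both Systems and Compilers — holds.
The Logic session must be before the Ethics session — holds.
Ethics and Databases share students — holds.
The Compilers session must be before the Ethics session — holds.
The Statistics session must be before the Ethics session — holds.
Algebra is a prerequisite for Systems this term — holds.
The Logic session must be before the OS session — holds.
Only 1 room is available per day — holds.
Ethics is a prerequisite for OS this term — holds.
Prof. Lee teaches both Systems and Algebra — holds.
Prof. Ben teaches both Statistics and Algebra — holds.
OS and Ethics share students — holds.

Yes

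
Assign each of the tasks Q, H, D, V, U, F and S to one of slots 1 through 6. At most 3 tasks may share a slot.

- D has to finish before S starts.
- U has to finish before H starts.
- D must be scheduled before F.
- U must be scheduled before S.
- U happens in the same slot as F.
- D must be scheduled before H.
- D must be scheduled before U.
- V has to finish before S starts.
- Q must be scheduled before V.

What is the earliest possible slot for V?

2

Precedence pushes V to at least 2; downstream work caps V at 5.
V at 2 is achievable: D=1; U=2; H=3; S=3; Q=1; F=2; V=2.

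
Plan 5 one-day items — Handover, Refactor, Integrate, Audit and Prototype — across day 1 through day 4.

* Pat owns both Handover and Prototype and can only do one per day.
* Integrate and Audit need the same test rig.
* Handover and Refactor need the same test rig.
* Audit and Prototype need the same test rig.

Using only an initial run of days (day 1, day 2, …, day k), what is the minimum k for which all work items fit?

Could 1 day be enough, i.e. nothing placed later than day 1? No: Refactor can't share with Handover (day 1) → nothing is left.
So 1 day is not enough.
2 works (last occupied day: day 2): for example Integrate=day 2, Refactor=day 2, Handover=day 1, Audit=day 1, Prototype=day 2.

2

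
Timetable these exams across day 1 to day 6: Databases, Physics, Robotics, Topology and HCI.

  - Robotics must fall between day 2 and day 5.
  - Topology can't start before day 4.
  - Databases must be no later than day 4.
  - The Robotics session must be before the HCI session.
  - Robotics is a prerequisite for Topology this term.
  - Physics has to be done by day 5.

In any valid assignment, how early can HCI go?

day 3

Precedence pushes HCI to at least day 3.
HCI at day 3 is achievable: Topology -> day 4; Databases -> day 1; HCI -> day 3; Physics -> day 1; Robotics -> day 2.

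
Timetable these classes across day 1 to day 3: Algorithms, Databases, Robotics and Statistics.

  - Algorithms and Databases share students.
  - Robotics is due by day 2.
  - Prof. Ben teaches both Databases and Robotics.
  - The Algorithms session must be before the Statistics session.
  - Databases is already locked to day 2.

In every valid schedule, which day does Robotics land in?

day 1

Robotics's window is day 1–day 2.
Databases is fixed at day 2, and Robotics can't share a day with Databases.
So Robotics must be day 1.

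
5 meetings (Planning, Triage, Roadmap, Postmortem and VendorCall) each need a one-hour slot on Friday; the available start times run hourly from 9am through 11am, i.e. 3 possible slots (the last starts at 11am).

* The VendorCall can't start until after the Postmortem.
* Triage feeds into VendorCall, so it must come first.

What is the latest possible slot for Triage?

10am

Downstream work caps Triage at 10am.
Triage at 10am is achievable: Postmortem in 9am; Planning in 9am; Roadmap in 9am; VendorCall in 11am; Triage in 10am.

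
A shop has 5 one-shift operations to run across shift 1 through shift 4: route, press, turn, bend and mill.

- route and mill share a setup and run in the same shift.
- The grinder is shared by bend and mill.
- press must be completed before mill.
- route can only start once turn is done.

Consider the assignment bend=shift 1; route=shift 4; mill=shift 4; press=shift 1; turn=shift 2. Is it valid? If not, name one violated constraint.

press must be completed before mill — holds.
route can only start once turn is done — holds.
The grinder is shared by bend and mill — holds.
route and mill share a setup and run in the same shift — holds.

Valid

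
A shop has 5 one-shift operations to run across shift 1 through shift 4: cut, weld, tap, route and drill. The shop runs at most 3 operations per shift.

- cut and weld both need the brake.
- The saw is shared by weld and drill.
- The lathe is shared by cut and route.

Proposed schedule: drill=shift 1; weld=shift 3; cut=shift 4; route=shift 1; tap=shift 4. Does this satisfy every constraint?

Valid

The shop runs at most 3 operations per shift — holds.
The saw is shared by weld and drill — holds.
The lathe is shared by cut and route — holds.
cut and weld both need the brake — holds.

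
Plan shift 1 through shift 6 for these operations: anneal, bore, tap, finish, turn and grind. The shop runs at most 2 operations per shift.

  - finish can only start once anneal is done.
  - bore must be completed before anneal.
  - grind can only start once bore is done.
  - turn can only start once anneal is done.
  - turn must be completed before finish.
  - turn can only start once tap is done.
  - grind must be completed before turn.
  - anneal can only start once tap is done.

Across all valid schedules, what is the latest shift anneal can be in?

Precedence pushes anneal to at least shift 2; downstream work caps anneal at shift 4.
anneal at shift 4 is achievable: turn in shift 5; tap in shift 1; anneal in shift 4; grind in shift 2; finish in shift 6; bore in shift 1.

shift 4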